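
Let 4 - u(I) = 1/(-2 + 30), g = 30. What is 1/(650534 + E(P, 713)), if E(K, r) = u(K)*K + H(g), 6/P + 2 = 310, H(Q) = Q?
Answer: 4312/2805232301 ≈ 1.5371e-6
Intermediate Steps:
u(I) = 111/28 (u(I) = 4 - 1/(-2 + 30) = 4 - 1/28 = 111/28)
P = 3/154 (P = 6/(-2 + 310) = 6/308 = 6*(1/308) = 3/154 ≈ 0.019481)
E(K, r) = 30 + 111*K/28 (E(K, r) = 111*K/28 + 30 = 30 + 111*K/28)
1/(650534 + E(P, 713)) = 1/(650534 + (30 + (111/28)*(3/154))) = 1/(650534 + (30 + 333/4312)) = 1/(650534 + 129693/4312) = 1/(2805232301/4312) = 4312/2805232301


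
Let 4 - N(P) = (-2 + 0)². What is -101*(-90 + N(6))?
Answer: 9090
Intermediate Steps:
N(P) = 0 (N(P) = 4 - (-2 + 0)² = 4 - 1*(-2)² = 4 - 1*4 = 4 - 4 = 0)
-101*(-90 + N(6)) = -101*(-90 + 0) = -101*(-90) = 9090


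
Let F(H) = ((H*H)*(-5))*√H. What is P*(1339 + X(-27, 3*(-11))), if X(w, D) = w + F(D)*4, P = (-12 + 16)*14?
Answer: 73472 - 1219680*I*√33 ≈ 73472.0 - 7.0065e+6*I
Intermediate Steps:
P = 56 (P = 4*14 = 56)
F(H) = -5*H^(5/2) (F(H) = (H²*(-5))*√H = (-5*H²)*√H = -5*H^(5/2))
X(w, D) = w - 20*D^(5/2) (X(w, D) = w - 5*D^(5/2)*4 = w - 20*D^(5/2))
P*(1339 + X(-27, 3*(-11))) = 56*(1339 + (-27 - 20*1089*I*√33)) = 56*(1339 + (-27 - 21780*I*√33)) = 56*(1312 - 21780*I*√33) = 73472 - 1219680*I*√33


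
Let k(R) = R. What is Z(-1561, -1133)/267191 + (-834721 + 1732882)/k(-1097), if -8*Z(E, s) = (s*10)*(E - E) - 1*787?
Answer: -1919843422669/2344868216 ≈ -818.74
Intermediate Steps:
Z(E, s) = 787/8 (Z(E, s) = -((s*10)*(E - E) - 1*787)/8 = -((10*s)*0 - 787)/8 = -(0 - 787)/8 = -⅛*(-787) = 787/8)
Z(-1561, -1133)/267191 + (-834721 + 1732882)/k(-1097) = (787/8)/267191 + (-834721 + 1732882)/(-1097) = (787/8)*(1/267191) + 898161*(-1/1097) = 787/2137528 - 898161/1097 = -1919843422669/2344868216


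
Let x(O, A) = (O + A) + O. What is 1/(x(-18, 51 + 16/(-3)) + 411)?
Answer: 3/1262 ≈ 0.0023772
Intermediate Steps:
x(O, A) = A + 2*O (x(O, A) = (A + O) + O = A + 2*O)
1/(x(-18, 51 + 16/(-3)) + 411) = 1/(((51 + 16/(-3)) + 2*(-18)) + 411) = 1/(((51 + 16*(-⅓)) - 36) + 411) = 1/(((51 - 16/3) - 36) + 411) = 1/((137/3 - 36) + 411) = 1/(29/3 + 411) = 1/(1262/3) = 3/1262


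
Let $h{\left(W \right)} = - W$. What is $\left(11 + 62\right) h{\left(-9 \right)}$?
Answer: $657$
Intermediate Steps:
$\left(11 + 62\right) h{\left(-9 \right)} = \left(11 + 62\right) \left(\left(-1\right) \left(-9\right)\right) = 73 \cdot 9 = 657$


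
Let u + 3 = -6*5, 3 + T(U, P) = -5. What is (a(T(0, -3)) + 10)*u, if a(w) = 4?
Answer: -462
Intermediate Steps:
T(U, P) = -8 (T(U, P) = -3 - 5 = -8)
u = -33 (u = -3 - 6*5 = -3 - 30 = -33)
(a(T(0, -3)) + 10)*u = (4 + 10)*(-33) = 14*(-33) = -462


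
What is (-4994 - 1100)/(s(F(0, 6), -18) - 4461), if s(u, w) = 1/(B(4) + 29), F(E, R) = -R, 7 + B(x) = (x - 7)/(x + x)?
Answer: 1054262/771745 ≈ 1.3661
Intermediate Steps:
B(x) = -7 + (-7 + x)/(2*x) (B(x) = -7 + (x - 7)/(x + x) = -7 + (-7 + x)/((2*x)) = -7 + (-7 + x)*(1/(2*x)) = -7 + (-7 + x)/(2*x))
s(u, w) = 8/173 (s(u, w) = 1/((1/2)*(-7 - 13*4)/4 + 29) = 1/((1/2)*(1/4)*(-7 - 52) + 29) = 1/((1/2)*(1/4)*(-59) + 29) = 1/(-59/8 + 29) = 1/(173/8) = 8/173)
(-4994 - 1100)/(s(F(0, 6), -18) - 4461) = (-4994 - 1100)/(8/173 - 4461) = -6094/(-771745/173) = -6094*(-173/771745) = 1054262/771745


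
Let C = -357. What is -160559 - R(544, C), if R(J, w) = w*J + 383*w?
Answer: 170380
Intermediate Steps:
R(J, w) = 383*w + J*w (R(J, w) = J*w + 383*w = 383*w + J*w)
-160559 - R(544, C) = -160559 - (-357)*(383 + 544) = -160559 - (-357)*927 = -160559 - 1*(-330939) = -160559 + 330939 = 170380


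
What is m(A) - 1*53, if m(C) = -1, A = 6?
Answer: -54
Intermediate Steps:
m(A) - 1*53 = -1 - 1*53 = -1 - 53 = -54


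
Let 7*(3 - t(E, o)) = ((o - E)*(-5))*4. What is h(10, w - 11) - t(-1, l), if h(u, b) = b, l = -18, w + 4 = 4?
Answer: 242/7 ≈ 34.571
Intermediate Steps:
w = 0 (w = -4 + 4 = 0)
t(E, o) = 3 - 20*E/7 + 20*o/7 (t(E, o) = 3 - (o - E)*(-5)*4/7 = 3 - (-5*o + 5*E)*4/7 = 3 - (-20*o + 20*E)/7 = 3 + (-20*E/7 + 20*o/7) = 3 - 20*E/7 + 20*o/7)
h(10, w - 11) - t(-1, l) = (0 - 11) - (3 - 20/7*(-1) + (20/7)*(-18)) = -11 - (3 + 20/7 - 360/7) = -11 - 1*(-319/7) = -11 + 319/7 = 242/7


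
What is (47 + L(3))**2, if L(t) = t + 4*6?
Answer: 5476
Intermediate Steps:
L(t) = 24 + t (L(t) = t + 24 = 24 + t)
(47 + L(3))**2 = (47 + (24 + 3))**2 = (47 + 27)**2 = 74**2 = 5476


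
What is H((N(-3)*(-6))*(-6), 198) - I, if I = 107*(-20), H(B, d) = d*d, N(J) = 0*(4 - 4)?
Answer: 41344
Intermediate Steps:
N(J) = 0 (N(J) = 0*0 = 0)
H(B, d) = d²
I = -2140
H((N(-3)*(-6))*(-6), 198) - I = 198² - 1*(-2140) = 39204 + 2140 = 41344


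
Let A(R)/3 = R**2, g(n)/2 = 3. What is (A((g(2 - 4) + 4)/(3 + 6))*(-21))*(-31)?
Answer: 21700/9 ≈ 2411.1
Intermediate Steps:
g(n) = 6 (g(n) = 2*3 = 6)
A(R) = 3*R**2
(A((g(2 - 4) + 4)/(3 + 6))*(-21))*(-31) = ((3*((6 + 4)/(3 + 6))**2)*(-21))*(-31) = ((3*(10/9)**2)*(-21))*(-31) = ((3*(100/81))*(-21))*(-31) = ((100/27)*(-21))*(-31) = -700/9*(-31) = 21700/9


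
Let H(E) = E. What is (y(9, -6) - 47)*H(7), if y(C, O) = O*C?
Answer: -707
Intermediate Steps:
y(C, O) = C*O
(y(9, -6) - 47)*H(7) = (9*(-6) - 47)*7 = (-54 - 47)*7 = -101*7 = -707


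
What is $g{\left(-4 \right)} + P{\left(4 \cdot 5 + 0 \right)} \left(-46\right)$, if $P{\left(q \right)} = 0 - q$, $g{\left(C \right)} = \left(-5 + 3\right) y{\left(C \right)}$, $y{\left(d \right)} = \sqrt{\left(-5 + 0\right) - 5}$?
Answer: $920 - 2 i \sqrt{10} \approx 920.0 - 6.3246 i$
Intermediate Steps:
$y{\left(d \right)} = i \sqrt{10}$ ($y{\left(d \right)} = \sqrt{-5 - 5} = \sqrt{-10} = i \sqrt{10}$)
$g{\left(C \right)} = - 2 i \sqrt{10}$ ($g{\left(C \right)} = \left(-5 + 3\right) i \sqrt{10} = - 2 i \sqrt{10}$)
$P{\left(q \right)} = - q$
$g{\left(-4 \right)} + P{\left(4 \cdot 5 + 0 \right)} \left(-46\right) = - 2 i \sqrt{10} + - (4 \cdot 5 + 0) \left(-46\right) = - 2 i \sqrt{10} + - (20 + 0) \left(-46\right) = - 2 i \sqrt{10} + \left(-1\right) 20 \left(-46\right) = - 2 i \sqrt{10} - -920 = - 2 i \sqrt{10} + 920 = 920 - 2 i \sqrt{10}$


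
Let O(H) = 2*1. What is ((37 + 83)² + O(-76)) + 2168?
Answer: 16570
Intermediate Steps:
O(H) = 2
((37 + 83)² + O(-76)) + 2168 = ((37 + 83)² + 2) + 2168 = (120² + 2) + 2168 = (14400 + 2) + 2168 = 14402 + 2168 = 16570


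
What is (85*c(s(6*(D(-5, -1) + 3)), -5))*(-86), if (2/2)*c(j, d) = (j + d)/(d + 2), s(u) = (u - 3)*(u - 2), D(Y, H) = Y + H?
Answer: 3033650/3 ≈ 1.0112e+6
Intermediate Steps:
D(Y, H) = H + Y
s(u) = (-3 + u)*(-2 + u)
c(j, d) = (d + j)/(2 + d) (c(j, d) = (j + d)/(d + 2) = (d + j)/(2 + d))
(85*c(s(6*(D(-5, -1) + 3)), -5))*(-86) = (85*((-5 + (6 + (6*((-1 - 5) + 3))² - 30*((-1 - 5) + 3)))/(2 - 5)))*(-86) = (85*((-5 + (6 + (6*(-6 + 3))² - 30*(-6 + 3)))/(-3)))*(-86) = (85*(-(-5 + (6 + (6*(-3))² - 30*(-3)))/3))*(-86) = (85*(-(-5 + (6 + (-18)² - 5*(-18)))/3))*(-86) = (85*(-(-5 + (6 + 324 + 90))/3))*(-86) = (85*(-(-5 + 420)/3))*(-86) = (85*(-⅓*415))*(-86) = (85*(-415/3))*(-86) = -35275/3*(-86) = 3033650/3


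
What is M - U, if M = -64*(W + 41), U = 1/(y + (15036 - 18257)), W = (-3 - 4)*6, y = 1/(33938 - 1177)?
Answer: 6753516281/105523180 ≈ 64.000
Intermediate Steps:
y = 1/32761 ≈ 3.0524e-5
W = -42 (W = -7*6 = -42)
U = -32761/105523180 (U = 1/(1/32761 + (15036 - 18257)) = 1/(1/32761 - 3221) = 1/(-105523180/32761) = -32761/105523180 ≈ -0.00031046)
M = 64 (M = -64*(-42 + 41) = -64*(-1) = 64)
M - U = 64 - 1*(-32761/105523180) = 64 + 32761/105523180 = 6753516281/105523180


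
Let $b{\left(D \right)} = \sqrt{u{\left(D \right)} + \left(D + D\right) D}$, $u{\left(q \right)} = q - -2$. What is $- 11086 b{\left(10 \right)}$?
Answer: $- 22172 \sqrt{53} \approx -1.6141 \cdot 10^{5}$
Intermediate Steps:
$u{\left(q \right)} = 2 + q$ ($u{\left(q \right)} = q + 2 = 2 + q$)
$b{\left(D \right)} = \sqrt{2 + D + 2 D^{2}}$ ($b{\left(D \right)} = \sqrt{\left(2 + D\right) + \left(D + D\right) D} = \sqrt{\left(2 + D\right) + 2 D D} = \sqrt{\left(2 + D\right) + 2 D^{2}} = \sqrt{2 + D + 2 D^{2}}$)
$- 11086 b{\left(10 \right)} = - 11086 \sqrt{2 + 10 + 2 \cdot 10^{2}} = - 11086 \sqrt{2 + 10 + 2 \cdot 100} = - 11086 \sqrt{2 + 10 + 200} = - 11086 \sqrt{212} = - 11086 \cdot 2 \sqrt{53} = - 22172 \sqrt{53}$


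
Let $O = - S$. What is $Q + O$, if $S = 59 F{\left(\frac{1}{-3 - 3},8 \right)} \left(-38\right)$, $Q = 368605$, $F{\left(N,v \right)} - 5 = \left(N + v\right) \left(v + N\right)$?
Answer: $\frac{9312959}{18} \approx 5.1739 \cdot 10^{5}$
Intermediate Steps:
$F{\left(N,v \right)} = 5 + \left(N + v\right)^{2}$ ($F{\left(N,v \right)} = 5 + \left(N + v\right) \left(v + N\right) = 5 + \left(N + v\right) \left(N + v\right) = 5 + \left(N + v\right)^{2}$)
$S = - \frac{2678069}{18}$ ($S = 59 \left(5 + \left(\frac{1}{-3 - 3} + 8\right)^{2}\right) \left(-38\right) = 59 \left(5 + \left(\frac{1}{-6} + 8\right)^{2}\right) \left(-38\right) = 59 \left(5 + \left(- \frac{1}{6} + 8\right)^{2}\right) \left(-38\right) = 59 \left(5 + \left(\frac{47}{6}\right)^{2}\right) \left(-38\right) = 59 \left(5 + \frac{2209}{36}\right) \left(-38\right) = 59 \cdot \frac{2389}{36} \left(-38\right) = \frac{140951}{36} \left(-38\right) = - \frac{2678069}{18} \approx -1.4878 \cdot 10^{5}$)
$O = \frac{2678069}{18}$ ($O = \left(-1\right) \left(- \frac{2678069}{18}\right) = \frac{2678069}{18} \approx 1.4878 \cdot 10^{5}$)
$Q + O = 368605 + \frac{2678069}{18} = \frac{9312959}{18}$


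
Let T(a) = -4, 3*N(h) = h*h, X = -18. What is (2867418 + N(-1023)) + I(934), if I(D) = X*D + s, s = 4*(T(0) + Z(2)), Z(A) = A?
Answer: 3199441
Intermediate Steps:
N(h) = h**2/3 (N(h) = (h*h)/3 = h**2/3)
s = -8 (s = 4*(-4 + 2) = 4*(-2) = -8)
I(D) = -8 - 18*D (I(D) = -18*D - 8 = -8 - 18*D)
(2867418 + N(-1023)) + I(934) = (2867418 + (1/3)*(-1023)**2) + (-8 - 18*934) = (2867418 + (1/3)*1046529) + (-8 - 16812) = (2867418 + 348843) - 16820 = 3216261 - 16820 = 3199441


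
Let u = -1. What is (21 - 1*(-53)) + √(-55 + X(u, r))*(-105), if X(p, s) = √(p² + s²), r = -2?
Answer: 74 - 105*√(-55 + √5) ≈ 74.0 - 762.71*I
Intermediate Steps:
(21 - 1*(-53)) + √(-55 + X(u, r))*(-105) = (21 - 1*(-53)) + √(-55 + √((-1)² + (-2)²))*(-105) = (21 + 53) + √(-55 + √(1 + 4))*(-105) = 74 + √(-55 + √5)*(-105) = 74 - 105*√(-55 + √5)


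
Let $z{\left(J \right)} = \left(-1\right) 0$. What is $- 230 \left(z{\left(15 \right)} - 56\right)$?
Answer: $12880$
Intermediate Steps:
$z{\left(J \right)} = 0$
$- 230 \left(z{\left(15 \right)} - 56\right) = - 230 \left(0 - 56\right) = \left(-230\right) \left(-56\right) = 12880$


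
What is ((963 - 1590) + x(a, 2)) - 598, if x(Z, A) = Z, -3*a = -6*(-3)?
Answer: -1231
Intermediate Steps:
a = -6 (a = -(-2)*(-3) = -1/3*18 = -6)
((963 - 1590) + x(a, 2)) - 598 = ((963 - 1590) - 6) - 598 = (-627 - 6) - 598 = -633 - 598 = -1231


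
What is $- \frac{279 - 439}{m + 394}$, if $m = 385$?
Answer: $\frac{160}{779} \approx 0.20539$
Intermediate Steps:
$- \frac{279 - 439}{m + 394} = - \frac{279 - 439}{385 + 394} = - \frac{-160}{779} = \left(-1\right) \left(- \frac{160}{779}\right) = \frac{160}{779}$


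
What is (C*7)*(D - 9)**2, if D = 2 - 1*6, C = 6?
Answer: 7098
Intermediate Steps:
D = -4 (D = 2 - 6 = -4)
(C*7)*(D - 9)**2 = (6*7)*(-4 - 9)**2 = 42*(-13)**2 = 42*169 = 7098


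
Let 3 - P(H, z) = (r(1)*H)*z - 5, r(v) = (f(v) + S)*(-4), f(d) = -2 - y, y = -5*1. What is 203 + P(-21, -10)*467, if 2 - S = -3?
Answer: 3142179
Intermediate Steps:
S = 5 (S = 2 - 1*(-3) = 2 + 3 = 5)
y = -5
f(d) = 3 (f(d) = -2 - 1*(-5) = -2 + 5 = 3)
r(v) = -32 (r(v) = (3 + 5)*(-4) = 8*(-4) = -32)
P(H, z) = 8 + 32*H*z (P(H, z) = 3 - ((-32*H)*z - 5) = 3 - (-32*H*z - 5) = 3 - (-5 - 32*H*z) = 3 + (5 + 32*H*z) = 8 + 32*H*z)
203 + P(-21, -10)*467 = 203 + (8 + 32*(-21)*(-10))*467 = 203 + (8 + 6720)*467 = 203 + 6728*467 = 203 + 3141976 = 3142179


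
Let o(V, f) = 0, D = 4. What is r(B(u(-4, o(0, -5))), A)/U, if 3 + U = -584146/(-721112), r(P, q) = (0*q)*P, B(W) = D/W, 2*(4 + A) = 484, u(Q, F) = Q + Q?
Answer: 0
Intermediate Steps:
u(Q, F) = 2*Q
A = 238 (A = -4 + (½)*484 = -4 + 242 = 238)
B(W) = 4/W
r(P, q) = 0 (r(P, q) = 0*P = 0)
U = -789595/360556 (U = -3 - 584146/(-721112) = -3 - 584146*(-1/721112) = -3 + 292073/360556 = -789595/360556 ≈ -2.1899)
r(B(u(-4, o(0, -5))), A)/U = 0/(-789595/360556) = 0*(-360556/789595) = 0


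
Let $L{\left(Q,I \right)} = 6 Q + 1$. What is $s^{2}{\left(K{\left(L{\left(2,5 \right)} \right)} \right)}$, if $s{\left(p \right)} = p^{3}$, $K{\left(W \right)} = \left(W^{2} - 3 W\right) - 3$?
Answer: $4195872914689$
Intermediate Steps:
$L{\left(Q,I \right)} = 1 + 6 Q$
$K{\left(W \right)} = -3 + W^{2} - 3 W$
$s^{2}{\left(K{\left(L{\left(2,5 \right)} \right)} \right)} = \left(\left(-3 + \left(1 + 6 \cdot 2\right)^{2} - 3 \left(1 + 6 \cdot 2\right)\right)^{3}\right)^{2} = \left(\left(-3 + \left(1 + 12\right)^{2} - 3 \left(1 + 12\right)\right)^{3}\right)^{2} = \left(\left(-3 + 13^{2} - 39\right)^{3}\right)^{2} = \left(\left(-3 + 169 - 39\right)^{3}\right)^{2} = \left(127^{3}\right)^{2} = 2048383^{2} = 4195872914689$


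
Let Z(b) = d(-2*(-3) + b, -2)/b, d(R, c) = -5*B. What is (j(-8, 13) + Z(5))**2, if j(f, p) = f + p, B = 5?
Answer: 0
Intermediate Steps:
d(R, c) = -25 (d(R, c) = -5*5 = -25)
Z(b) = -25/b
(j(-8, 13) + Z(5))**2 = ((-8 + 13) - 25/5)**2 = (5 - 25*1/5)**2 = (5 - 5)**2 = 0**2 = 0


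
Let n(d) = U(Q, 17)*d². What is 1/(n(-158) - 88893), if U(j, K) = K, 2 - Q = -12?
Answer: 1/335495 ≈ 2.9807e-6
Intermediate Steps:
Q = 14 (Q = 2 - 1*(-12) = 2 + 12 = 14)
n(d) = 17*d²
1/(n(-158) - 88893) = 1/(17*(-158)² - 88893) = 1/(17*24964 - 88893) = 1/(424388 - 88893) = 1/335495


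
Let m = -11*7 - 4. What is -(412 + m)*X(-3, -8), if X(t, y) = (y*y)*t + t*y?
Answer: 55608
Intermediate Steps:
X(t, y) = t*y + t*y² (X(t, y) = y²*t + t*y = t*y² + t*y = t*y + t*y²)
m = -81 (m = -77 - 4 = -81)
-(412 + m)*X(-3, -8) = -(412 - 81)*(-3*(-8)*(1 - 8)) = -331*(-3*(-8)*(-7)) = -331*(-168) = -1*(-55608) = 55608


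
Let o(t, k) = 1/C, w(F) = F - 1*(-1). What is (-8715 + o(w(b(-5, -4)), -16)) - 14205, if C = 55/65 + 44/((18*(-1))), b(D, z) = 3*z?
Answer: -4286157/187 ≈ -22921.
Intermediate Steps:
C = -187/117 (C = 55*(1/65) + 44/(-18) = 11/13 + 44*(-1/18) = 11/13 - 22/9 = -187/117 ≈ -1.5983)
w(F) = 1 + F (w(F) = F + 1 = 1 + F)
o(t, k) = -117/187 (o(t, k) = 1/(-187/117) = -117/187)
(-8715 + o(w(b(-5, -4)), -16)) - 14205 = (-8715 - 117/187) - 14205 = -1629822/187 - 14205 = -4286157/187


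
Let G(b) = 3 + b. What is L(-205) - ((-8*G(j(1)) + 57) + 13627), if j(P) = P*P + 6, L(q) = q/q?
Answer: -13603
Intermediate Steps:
L(q) = 1
j(P) = 6 + P² (j(P) = P² + 6 = 6 + P²)
L(-205) - ((-8*G(j(1)) + 57) + 13627) = 1 - ((-8*(3 + (6 + 1²)) + 57) + 13627) = 1 - ((-8*(3 + (6 + 1)) + 57) + 13627) = 1 - ((-8*(3 + 7) + 57) + 13627) = 1 - ((-8*10 + 57) + 13627) = 1 - ((-80 + 57) + 13627) = 1 - (-23 + 13627) = 1 - 1*13604 = 1 - 13604 = -13603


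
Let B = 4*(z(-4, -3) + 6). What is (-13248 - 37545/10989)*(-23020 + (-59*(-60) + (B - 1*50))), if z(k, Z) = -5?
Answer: 947790848914/3663 ≈ 2.5875e+8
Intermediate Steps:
B = 4 (B = 4*(-5 + 6) = 4*1 = 4)
(-13248 - 37545/10989)*(-23020 + (-59*(-60) + (B - 1*50))) = (-13248 - 37545/10989)*(-23020 + (-59*(-60) + (4 - 1*50))) = (-13248 - 37545*1/10989)*(-23020 + (3540 + (4 - 50))) = (-13248 - 12515/3663)*(-23020 + (3540 - 46)) = -48539939*(-23020 + 3494)/3663 = -48539939/3663*(-19526) = 947790848914/3663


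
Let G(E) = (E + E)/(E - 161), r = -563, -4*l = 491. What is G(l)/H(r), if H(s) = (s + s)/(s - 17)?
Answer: 56956/127801 ≈ 0.44566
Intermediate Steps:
l = -491/4 (l = -1/4*491 = -491/4 ≈ -122.75)
H(s) = 2*s/(-17 + s) (H(s) = (2*s)/(-17 + s) = 2*s/(-17 + s))
G(E) = 2*E/(-161 + E) (G(E) = (2*E)/(-161 + E) = 2*E/(-161 + E))
G(l)/H(r) = (2*(-491/4)/(-161 - 491/4))/((2*(-563)/(-17 - 563))) = (2*(-491/4)/(-1135/4))/((2*(-563)/(-580))) = (2*(-491/4)*(-4/1135))/((2*(-563)*(-1/580))) = 982/(1135*(563/290)) = (982/1135)*(290/563) = 56956/127801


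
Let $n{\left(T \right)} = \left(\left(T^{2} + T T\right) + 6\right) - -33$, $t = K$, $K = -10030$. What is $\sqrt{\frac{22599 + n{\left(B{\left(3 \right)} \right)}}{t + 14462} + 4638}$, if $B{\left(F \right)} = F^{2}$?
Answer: $\frac{\sqrt{356263827}}{277} \approx 68.141$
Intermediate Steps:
$t = -10030$
$n{\left(T \right)} = 39 + 2 T^{2}$ ($n{\left(T \right)} = \left(\left(T^{2} + T^{2}\right) + 6\right) + 33 = \left(2 T^{2} + 6\right) + 33 = \left(6 + 2 T^{2}\right) + 33 = 39 + 2 T^{2}$)
$\sqrt{\frac{22599 + n{\left(B{\left(3 \right)} \right)}}{t + 14462} + 4638} = \sqrt{\frac{22599 + \left(39 + 2 \left(3^{2}\right)^{2}\right)}{-10030 + 14462} + 4638} = \sqrt{\frac{22599 + \left(39 + 2 \cdot 9^{2}\right)}{4432} + 4638} = \sqrt{\left(22599 + \left(39 + 2 \cdot 81\right)\right) \frac{1}{4432} + 4638} = \sqrt{\left(22599 + \left(39 + 162\right)\right) \frac{1}{4432} + 4638} = \sqrt{\left(22599 + 201\right) \frac{1}{4432} + 4638} = \sqrt{22800 \cdot \frac{1}{4432} + 4638} = \sqrt{\frac{1425}{277} + 4638} = \sqrt{\frac{1286151}{277}} = \frac{\sqrt{356263827}}{277}$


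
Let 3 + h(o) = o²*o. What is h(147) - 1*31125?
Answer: 3145395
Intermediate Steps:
h(o) = -3 + o³ (h(o) = -3 + o²*o = -3 + o³)
h(147) - 1*31125 = (-3 + 147³) - 1*31125 = (-3 + 3176523) - 31125 = 3176520 - 31125 = 3145395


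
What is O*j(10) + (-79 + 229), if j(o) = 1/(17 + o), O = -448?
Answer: 3602/27 ≈ 133.41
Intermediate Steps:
O*j(10) + (-79 + 229) = -448/(17 + 10) + (-79 + 229) = -448/27 + 150 = 3602/27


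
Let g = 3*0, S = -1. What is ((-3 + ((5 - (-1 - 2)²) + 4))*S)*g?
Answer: 0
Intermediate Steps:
g = 0
((-3 + ((5 - (-1 - 2)²) + 4))*S)*g = ((-3 + ((5 - (-1 - 2)²) + 4))*(-1))*0 = ((-3 + ((5 - 1*(-3)²) + 4))*(-1))*0 = ((-3 + ((5 - 1*9) + 4))*(-1))*0 = ((-3 + ((5 - 9) + 4))*(-1))*0 = ((-3 + (-4 + 4))*(-1))*0 = ((-3 + 0)*(-1))*0 = -3*(-1)*0 = 3*0 = 0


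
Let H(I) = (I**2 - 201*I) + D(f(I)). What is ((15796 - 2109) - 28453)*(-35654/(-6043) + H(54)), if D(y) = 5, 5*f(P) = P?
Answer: 707342564190/6043 ≈ 1.1705e+8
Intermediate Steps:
f(P) = P/5
H(I) = 5 + I**2 - 201*I (H(I) = (I**2 - 201*I) + 5 = 5 + I**2 - 201*I)
((15796 - 2109) - 28453)*(-35654/(-6043) + H(54)) = ((15796 - 2109) - 28453)*(-35654/(-6043) + (5 + 54**2 - 201*54)) = (13687 - 28453)*(-35654*(-1/6043) + (5 + 2916 - 10854)) = -14766*(35654/6043 - 7933) = -14766*(-47903465/6043) = 707342564190/6043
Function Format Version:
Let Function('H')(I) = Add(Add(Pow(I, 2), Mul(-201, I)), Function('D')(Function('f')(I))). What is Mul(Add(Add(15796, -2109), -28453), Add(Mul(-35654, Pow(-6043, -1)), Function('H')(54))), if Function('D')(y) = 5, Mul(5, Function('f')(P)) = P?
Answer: Rational(707342564190, 6043) ≈ 1.1705e+8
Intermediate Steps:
Function('f')(P) = Mul(Rational(1, 5), P)
Function('H')(I) = Add(5, Pow(I, 2), Mul(-201, I)) (Function('H')(I) = Add(Add(Pow(I, 2), Mul(-201, I)), 5) = Add(5, Pow(I, 2), Mul(-201, I)))
Mul(Add(Add(15796, -2109), -28453), Add(Mul(-35654, Pow(-6043, -1)), Function('H')(54))) = Mul(Add(Add(15796, -2109), -28453), Add(Mul(-35654, Pow(-6043, -1)), Add(5, Pow(54, 2), Mul(-201, 54)))) = Mul(Add(13687, -28453), Add(Mul(-35654, Rational(-1, 6043)), Add(5, 2916, -10854))) = Mul(-14766, Add(Rational(35654, 6043), -7933)) = Mul(-14766, Rational(-47903465, 6043)) = Rational(707342564190, 6043)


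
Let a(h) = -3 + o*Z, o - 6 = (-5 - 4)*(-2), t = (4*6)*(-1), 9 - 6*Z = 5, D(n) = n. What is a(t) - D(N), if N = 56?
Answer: -43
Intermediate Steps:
Z = ⅔ (Z = 3/2 - ⅙*5 = 3/2 - ⅚ = ⅔ ≈ 0.66667)
t = -24 (t = 24*(-1) = -24)
o = 24 (o = 6 + (-5 - 4)*(-2) = 6 - 9*(-2) = 6 + 18 = 24)
a(h) = 13 (a(h) = -3 + 24*(⅔) = -3 + 16 = 13)
a(t) - D(N) = 13 - 1*56 = 13 - 56 = -43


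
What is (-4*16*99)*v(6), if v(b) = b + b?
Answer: -76032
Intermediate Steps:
v(b) = 2*b
(-4*16*99)*v(6) = (-4*16*99)*(2*6) = -64*99*12 = -6336*12 = -76032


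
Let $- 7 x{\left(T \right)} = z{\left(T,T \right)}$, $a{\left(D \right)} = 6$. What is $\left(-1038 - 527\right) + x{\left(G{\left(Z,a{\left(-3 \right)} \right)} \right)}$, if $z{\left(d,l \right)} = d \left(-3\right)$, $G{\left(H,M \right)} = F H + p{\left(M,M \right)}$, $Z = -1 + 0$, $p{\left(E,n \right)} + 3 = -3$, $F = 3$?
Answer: $- \frac{10982}{7} \approx -1568.9$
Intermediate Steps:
$p{\left(E,n \right)} = -6$ ($p{\left(E,n \right)} = -3 - 3 = -6$)
$Z = -1$
$G{\left(H,M \right)} = -6 + 3 H$ ($G{\left(H,M \right)} = 3 H - 6 = -6 + 3 H$)
$z{\left(d,l \right)} = - 3 d$
$x{\left(T \right)} = \frac{3 T}{7}$ ($x{\left(T \right)} = - \frac{\left(-3\right) T}{7} = \frac{3 T}{7}$)
$\left(-1038 - 527\right) + x{\left(G{\left(Z,a{\left(-3 \right)} \right)} \right)} = \left(-1038 - 527\right) + \frac{3 \left(-6 + 3 \left(-1\right)\right)}{7} = -1565 + \frac{3 \left(-6 - 3\right)}{7} = -1565 + \frac{3}{7} \left(-9\right) = -1565 - \frac{27}{7} = - \frac{10982}{7}$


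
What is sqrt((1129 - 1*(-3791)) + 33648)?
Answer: 2*sqrt(9642) ≈ 196.39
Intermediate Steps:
sqrt((1129 - 1*(-3791)) + 33648) = sqrt((1129 + 3791) + 33648) = sqrt(4920 + 33648) = sqrt(38568) = 2*sqrt(9642)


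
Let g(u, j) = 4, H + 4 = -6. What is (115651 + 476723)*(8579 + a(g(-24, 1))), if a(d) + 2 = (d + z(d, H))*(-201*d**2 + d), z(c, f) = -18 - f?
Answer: 12691612950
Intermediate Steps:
H = -10 (H = -4 - 6 = -10)
a(d) = -2 + (-8 + d)*(d - 201*d**2) (a(d) = -2 + (d + (-18 - 1*(-10)))*(-201*d**2 + d) = -2 + (d + (-18 + 10))*(d - 201*d**2) = -2 + (d - 8)*(d - 201*d**2) = -2 + (-8 + d)*(d - 201*d**2))
(115651 + 476723)*(8579 + a(g(-24, 1))) = (115651 + 476723)*(8579 + (-2 - 201*4**3 - 8*4 + 1609*4**2)) = 592374*(8579 + (-2 - 201*64 - 32 + 1609*16)) = 592374*(8579 + (-2 - 12864 - 32 + 25744)) = 592374*(8579 + 12846) = 592374*21425 = 12691612950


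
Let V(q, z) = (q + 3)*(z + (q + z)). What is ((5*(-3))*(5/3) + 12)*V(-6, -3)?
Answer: -468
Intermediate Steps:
V(q, z) = (3 + q)*(q + 2*z)
((5*(-3))*(5/3) + 12)*V(-6, -3) = ((5*(-3))*(5/3) + 12)*((-6)**2 + 3*(-6) + 6*(-3) + 2*(-6)*(-3)) = (-75/3 + 12)*(36 - 18 - 18 + 36) = (-15*5/3 + 12)*36 = (-25 + 12)*36 = -13*36 = -468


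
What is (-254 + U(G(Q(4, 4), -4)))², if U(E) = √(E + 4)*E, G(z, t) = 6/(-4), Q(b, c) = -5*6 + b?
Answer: 516173/8 + 381*√10 ≈ 65727.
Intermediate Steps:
Q(b, c) = -30 + b
G(z, t) = -3/2 (G(z, t) = 6*(-¼) = -3/2)
U(E) = E*√(4 + E) (U(E) = √(4 + E)*E = E*√(4 + E))
(-254 + U(G(Q(4, 4), -4)))² = (-254 - 3*√(4 - 3/2)/2)² = (-254 - 3*√10/4)²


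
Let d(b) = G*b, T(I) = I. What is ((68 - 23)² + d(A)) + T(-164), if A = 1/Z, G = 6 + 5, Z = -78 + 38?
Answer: 74429/40 ≈ 1860.7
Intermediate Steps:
Z = -40
G = 11
A = -1/40 (A = 1/(-40) = -1/40 ≈ -0.025000)
d(b) = 11*b
((68 - 23)² + d(A)) + T(-164) = ((68 - 23)² + 11*(-1/40)) - 164 = (45² - 11/40) - 164 = (2025 - 11/40) - 164 = 80989/40 - 164 = 74429/40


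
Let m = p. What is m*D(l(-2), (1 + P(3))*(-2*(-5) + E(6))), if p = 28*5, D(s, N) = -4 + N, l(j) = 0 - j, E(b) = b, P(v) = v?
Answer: 8400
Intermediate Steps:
l(j) = -j
p = 140
m = 140
m*D(l(-2), (1 + P(3))*(-2*(-5) + E(6))) = 140*(-4 + (1 + 3)*(-2*(-5) + 6)) = 140*(-4 + 4*(10 + 6)) = 140*(-4 + 4*16) = 140*(-4 + 64) = 140*60 = 8400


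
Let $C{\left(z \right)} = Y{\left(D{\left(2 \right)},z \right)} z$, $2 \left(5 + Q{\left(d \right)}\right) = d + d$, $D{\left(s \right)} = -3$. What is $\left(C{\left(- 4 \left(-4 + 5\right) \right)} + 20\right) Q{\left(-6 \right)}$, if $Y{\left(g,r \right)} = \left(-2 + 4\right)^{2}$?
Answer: $-44$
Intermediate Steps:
$Y{\left(g,r \right)} = 4$ ($Y{\left(g,r \right)} = 2^{2} = 4$)
$Q{\left(d \right)} = -5 + d$ ($Q{\left(d \right)} = -5 + \frac{d + d}{2} = -5 + \frac{2 d}{2} = -5 + d$)
$C{\left(z \right)} = 4 z$
$\left(C{\left(- 4 \left(-4 + 5\right) \right)} + 20\right) Q{\left(-6 \right)} = \left(4 \left(- 4 \left(-4 + 5\right)\right) + 20\right) \left(-5 - 6\right) = \left(4 \left(\left(-4\right) 1\right) + 20\right) \left(-11\right) = \left(4 \left(-4\right) + 20\right) \left(-11\right) = \left(-16 + 20\right) \left(-11\right) = 4 \left(-11\right) = -44$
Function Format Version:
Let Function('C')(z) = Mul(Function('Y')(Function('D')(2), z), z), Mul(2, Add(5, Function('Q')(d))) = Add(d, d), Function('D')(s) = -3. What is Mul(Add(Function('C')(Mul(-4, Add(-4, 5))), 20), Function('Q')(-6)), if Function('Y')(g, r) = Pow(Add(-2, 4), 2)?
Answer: -44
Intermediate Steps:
Function('Y')(g, r) = 4 (Function('Y')(g, r) = Pow(2, 2) = 4)
Function('Q')(d) = Add(-5, d) (Function('Q')(d) = Add(-5, Mul(Rational(1, 2), Add(d, d))) = Add(-5, Mul(Rational(1, 2), Mul(2, d))) = Add(-5, d))
Function('C')(z) = Mul(4, z)
Mul(Add(Function('C')(Mul(-4, Add(-4, 5))), 20), Function('Q')(-6)) = Mul(Add(Mul(4, Mul(-4, Add(-4, 5))), 20), Add(-5, -6)) = Mul(Add(Mul(4, Mul(-4, 1)), 20), -11) = Mul(Add(Mul(4, -4), 20), -11) = Mul(Add(-16, 20), -11) = Mul(4, -11) = -44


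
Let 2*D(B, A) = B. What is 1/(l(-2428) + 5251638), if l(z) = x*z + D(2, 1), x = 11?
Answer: 1/5224931 ≈ 1.9139e-7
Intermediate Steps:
D(B, A) = B/2
l(z) = 1 + 11*z (l(z) = 11*z + (½)*2 = 11*z + 1 = 1 + 11*z)
1/(l(-2428) + 5251638) = 1/((1 + 11*(-2428)) + 5251638) = 1/((1 - 26708) + 5251638) = 1/(-26707 + 5251638) = 1/5224931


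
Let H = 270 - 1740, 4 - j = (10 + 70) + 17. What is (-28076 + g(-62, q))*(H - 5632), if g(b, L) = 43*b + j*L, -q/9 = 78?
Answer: -245331488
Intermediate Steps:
q = -702 (q = -9*78 = -702)
j = -93 (j = 4 - ((10 + 70) + 17) = 4 - (80 + 17) = 4 - 1*97 = 4 - 97 = -93)
g(b, L) = -93*L + 43*b (g(b, L) = 43*b - 93*L = -93*L + 43*b)
H = -1470
(-28076 + g(-62, q))*(H - 5632) = (-28076 + (-93*(-702) + 43*(-62)))*(-1470 - 5632) = (-28076 + (65286 - 2666))*(-7102) = (-28076 + 62620)*(-7102) = 34544*(-7102) = -245331488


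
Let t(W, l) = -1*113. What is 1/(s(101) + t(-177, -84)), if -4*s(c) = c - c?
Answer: -1/113 ≈ -0.0088496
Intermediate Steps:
t(W, l) = -113
s(c) = 0 (s(c) = -(c - c)/4 = -¼*0 = 0)
1/(s(101) + t(-177, -84)) = 1/(0 - 113) = 1/(-113) = -1/113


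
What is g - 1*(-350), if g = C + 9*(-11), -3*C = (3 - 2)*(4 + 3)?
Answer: 746/3 ≈ 248.67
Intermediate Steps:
C = -7/3 (C = -(3 - 2)*(4 + 3)/3 = -7/3 ≈ -2.3333)
g = -304/3 (g = -7/3 + 9*(-11) = -7/3 - 99 = -304/3 ≈ -101.33)
g - 1*(-350) = -304/3 - 1*(-350) = -304/3 + 350 = 746/3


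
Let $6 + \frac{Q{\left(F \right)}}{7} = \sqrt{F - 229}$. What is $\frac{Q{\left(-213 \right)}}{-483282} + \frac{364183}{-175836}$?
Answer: $- \frac{9777539083}{4721020764} - \frac{7 i \sqrt{442}}{483282} \approx -2.0711 - 0.00030452 i$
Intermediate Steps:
$Q{\left(F \right)} = -42 + 7 \sqrt{-229 + F}$ ($Q{\left(F \right)} = -42 + 7 \sqrt{F - 229} = -42 + 7 \sqrt{-229 + F}$)
$\frac{Q{\left(-213 \right)}}{-483282} + \frac{364183}{-175836} = \frac{-42 + 7 \sqrt{-229 - 213}}{-483282} + \frac{364183}{-175836} = \left(-42 + 7 \sqrt{-442}\right) \left(- \frac{1}{483282}\right) + 364183 \left(- \frac{1}{175836}\right) = \left(-42 + 7 i \sqrt{442}\right) \left(- \frac{1}{483282}\right) - \frac{364183}{175836} = \left(\frac{7}{80547} - \frac{7 i \sqrt{442}}{483282}\right) - \frac{364183}{175836} = - \frac{9777539083}{4721020764} - \frac{7 i \sqrt{442}}{483282}$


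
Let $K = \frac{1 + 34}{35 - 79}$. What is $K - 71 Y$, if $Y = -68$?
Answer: $\frac{212397}{44} \approx 4827.2$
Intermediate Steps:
$K = - \frac{35}{44}$ ($K = \frac{35}{-44} = 35 \left(- \frac{1}{44}\right) = - \frac{35}{44} \approx -0.79545$)
$K - 71 Y = - \frac{35}{44} - -4828 = - \frac{35}{44} + 4828 = \frac{212397}{44}$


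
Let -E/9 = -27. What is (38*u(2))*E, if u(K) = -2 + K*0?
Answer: -18468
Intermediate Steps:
E = 243 (E = -9*(-27) = 243)
u(K) = -2 (u(K) = -2 + 0 = -2)
(38*u(2))*E = (38*(-2))*243 = -76*243 = -18468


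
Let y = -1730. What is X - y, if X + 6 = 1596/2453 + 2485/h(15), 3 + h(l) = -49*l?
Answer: 3116063479/1810314 ≈ 1721.3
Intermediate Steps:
h(l) = -3 - 49*l
X = -15779741/1810314 (X = -6 + (1596/2453 + 2485/(-3 - 49*15)) = -6 + (1596*(1/2453) + 2485/(-3 - 735)) = -6 + (1596/2453 + 2485/(-738)) = -6 + (1596/2453 + 2485*(-1/738)) = -6 + (1596/2453 - 2485/738) = -6 - 4917857/1810314 = -15779741/1810314 ≈ -8.7166)
X - y = -15779741/1810314 - 1*(-1730) = -15779741/1810314 + 1730 = 3116063479/1810314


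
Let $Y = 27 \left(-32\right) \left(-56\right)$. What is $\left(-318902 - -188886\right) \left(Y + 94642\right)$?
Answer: $-18595668416$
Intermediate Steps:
$Y = 48384$ ($Y = \left(-864\right) \left(-56\right) = 48384$)
$\left(-318902 - -188886\right) \left(Y + 94642\right) = \left(-318902 - -188886\right) \left(48384 + 94642\right) = \left(-318902 + 188886\right) 143026 = \left(-130016\right) 143026 = -18595668416$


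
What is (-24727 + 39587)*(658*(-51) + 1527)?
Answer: -475980660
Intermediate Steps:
(-24727 + 39587)*(658*(-51) + 1527) = 14860*(-33558 + 1527) = 14860*(-32031) = -475980660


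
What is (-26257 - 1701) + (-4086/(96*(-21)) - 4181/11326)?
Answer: -2533068269/90608 ≈ -27956.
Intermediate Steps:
(-26257 - 1701) + (-4086/(96*(-21)) - 4181/11326) = -27958 + (-4086/(-2016) - 4181*1/11326) = -27958 + (-4086*(-1/2016) - 4181/11326) = -27958 + (227/112 - 4181/11326) = -27958 + 150195/90608 = -2533068269/90608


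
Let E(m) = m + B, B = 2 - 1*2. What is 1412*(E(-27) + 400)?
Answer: 526676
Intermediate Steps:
B = 0 (B = 2 - 2 = 0)
E(m) = m (E(m) = m + 0 = m)
1412*(E(-27) + 400) = 1412*(-27 + 400) = 1412*373 = 526676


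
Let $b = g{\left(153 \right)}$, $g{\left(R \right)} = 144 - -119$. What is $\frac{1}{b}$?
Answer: $\frac{1}{263} \approx 0.0038023$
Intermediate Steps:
$g{\left(R \right)} = 263$ ($g{\left(R \right)} = 144 + 119 = 263$)
$b = 263$
$\frac{1}{b} = \frac{1}{263}$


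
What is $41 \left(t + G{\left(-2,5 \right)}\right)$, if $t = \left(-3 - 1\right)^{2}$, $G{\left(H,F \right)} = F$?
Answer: $861$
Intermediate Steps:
$t = 16$ ($t = \left(-4\right)^{2} = 16$)
$41 \left(t + G{\left(-2,5 \right)}\right) = 41 \left(16 + 5\right) = 41 \cdot 21 = 861$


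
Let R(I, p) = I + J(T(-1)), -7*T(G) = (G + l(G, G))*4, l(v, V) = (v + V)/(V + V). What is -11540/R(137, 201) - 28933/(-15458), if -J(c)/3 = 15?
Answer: -43930871/355534 ≈ -123.56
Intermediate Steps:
l(v, V) = (V + v)/(2*V) (l(v, V) = (V + v)/((2*V)) = (V + v)*(1/(2*V)) = (V + v)/(2*V))
T(G) = -4/7 - 4*G/7 (T(G) = -(G + (G + G)/(2*G))*4/7 = -(G + (2*G)/(2*G))*4/7 = -(G + 1)*4/7 = -(1 + G)*4/7 = -(4 + 4*G)/7 = -4/7 - 4*G/7)
J(c) = -45 (J(c) = -3*15 = -45)
R(I, p) = -45 + I (R(I, p) = I - 45 = -45 + I)
-11540/R(137, 201) - 28933/(-15458) = -11540/(-45 + 137) - 28933/(-15458) = -11540/92 - 28933*(-1/15458) = -11540*1/92 + 28933/15458 = -2885/23 + 28933/15458 = -43930871/355534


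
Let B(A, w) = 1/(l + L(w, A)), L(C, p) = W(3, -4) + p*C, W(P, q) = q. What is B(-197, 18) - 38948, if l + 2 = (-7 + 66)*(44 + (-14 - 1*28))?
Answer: -133747433/3434 ≈ -38948.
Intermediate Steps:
L(C, p) = -4 + C*p (L(C, p) = -4 + p*C = -4 + C*p)
l = 116 (l = -2 + (-7 + 66)*(44 + (-14 - 1*28)) = -2 + 59*(44 + (-14 - 28)) = -2 + 59*(44 - 42) = -2 + 59*2 = -2 + 118 = 116)
B(A, w) = 1/(112 + A*w) (B(A, w) = 1/(116 + (-4 + w*A)) = 1/(116 + (-4 + A*w)) = 1/(112 + A*w))
B(-197, 18) - 38948 = 1/(112 - 197*18) - 38948 = 1/(112 - 3546) - 38948 = 1/(-3434) - 38948 = -1/3434 - 38948 = -133747433/3434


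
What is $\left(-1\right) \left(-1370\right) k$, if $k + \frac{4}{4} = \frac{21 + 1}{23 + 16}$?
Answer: $- \frac{23290}{39} \approx -597.18$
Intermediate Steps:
$k = - \frac{17}{39}$ ($k = -1 + \frac{21 + 1}{23 + 16} = -1 + \frac{22}{39} = - \frac{17}{39} \approx -0.4359$)
$\left(-1\right) \left(-1370\right) k = \left(-1\right) \left(-1370\right) \left(- \frac{17}{39}\right) = 1370 \left(- \frac{17}{39}\right) = - \frac{23290}{39}$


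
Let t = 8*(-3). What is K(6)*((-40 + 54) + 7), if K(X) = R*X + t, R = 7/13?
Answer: -5670/13 ≈ -436.15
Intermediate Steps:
t = -24
R = 7/13 (R = 7*(1/13) = 7/13 ≈ 0.53846)
K(X) = -24 + 7*X/13 (K(X) = 7*X/13 - 24 = -24 + 7*X/13)
K(6)*((-40 + 54) + 7) = (-24 + (7/13)*6)*((-40 + 54) + 7) = (-24 + 42/13)*(14 + 7) = -270/13*21 = -5670/13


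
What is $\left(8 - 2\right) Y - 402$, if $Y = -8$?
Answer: $-450$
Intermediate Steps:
$\left(8 - 2\right) Y - 402 = \left(8 - 2\right) \left(-8\right) - 402 = 6 \left(-8\right) - 402 = -48 - 402 = -450$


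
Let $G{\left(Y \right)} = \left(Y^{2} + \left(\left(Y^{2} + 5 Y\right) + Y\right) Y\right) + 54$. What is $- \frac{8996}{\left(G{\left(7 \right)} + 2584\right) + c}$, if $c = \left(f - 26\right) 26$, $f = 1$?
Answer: $- \frac{4498}{1337} \approx -3.3643$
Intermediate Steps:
$G{\left(Y \right)} = 54 + Y^{2} + Y \left(Y^{2} + 6 Y\right)$ ($G{\left(Y \right)} = \left(Y^{2} + \left(Y^{2} + 6 Y\right) Y\right) + 54 = \left(Y^{2} + Y \left(Y^{2} + 6 Y\right)\right) + 54 = 54 + Y^{2} + Y \left(Y^{2} + 6 Y\right)$)
$c = -650$ ($c = \left(1 - 26\right) 26 = \left(-25\right) 26 = -650$)
$- \frac{8996}{\left(G{\left(7 \right)} + 2584\right) + c} = - \frac{8996}{\left(\left(54 + 7^{3} + 7 \cdot 7^{2}\right) + 2584\right) - 650} = - \frac{8996}{\left(\left(54 + 343 + 7 \cdot 49\right) + 2584\right) - 650} = - \frac{8996}{\left(\left(54 + 343 + 343\right) + 2584\right) - 650} = - \frac{8996}{\left(740 + 2584\right) - 650} = - \frac{8996}{3324 - 650} = - \frac{8996}{2674} = \left(-8996\right) \frac{1}{2674} = - \frac{4498}{1337}$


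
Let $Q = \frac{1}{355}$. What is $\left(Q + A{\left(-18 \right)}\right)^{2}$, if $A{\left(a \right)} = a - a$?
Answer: $\frac{1}{126025} \approx 7.9349 \cdot 10^{-6}$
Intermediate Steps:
$A{\left(a \right)} = 0$
$Q = \frac{1}{355} \approx 0.0028169$
$\left(Q + A{\left(-18 \right)}\right)^{2} = \left(\frac{1}{355} + 0\right)^{2} = \left(\frac{1}{355}\right)^{2} = \frac{1}{126025}$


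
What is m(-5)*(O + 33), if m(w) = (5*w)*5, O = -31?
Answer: -250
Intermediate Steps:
m(w) = 25*w
m(-5)*(O + 33) = (25*(-5))*(-31 + 33) = -125*2 = -250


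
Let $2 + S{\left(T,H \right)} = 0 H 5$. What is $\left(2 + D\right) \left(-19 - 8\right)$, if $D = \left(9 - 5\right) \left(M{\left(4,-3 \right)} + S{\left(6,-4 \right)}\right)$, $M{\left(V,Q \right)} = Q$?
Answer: $486$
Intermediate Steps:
$S{\left(T,H \right)} = -2$ ($S{\left(T,H \right)} = -2 + 0 H 5 = -2 + 0 \cdot 5 = -2 + 0 = -2$)
$D = -20$ ($D = \left(9 - 5\right) \left(-3 - 2\right) = 4 \left(-5\right) = -20$)
$\left(2 + D\right) \left(-19 - 8\right) = \left(2 - 20\right) \left(-19 - 8\right) = \left(-18\right) \left(-27\right) = 486$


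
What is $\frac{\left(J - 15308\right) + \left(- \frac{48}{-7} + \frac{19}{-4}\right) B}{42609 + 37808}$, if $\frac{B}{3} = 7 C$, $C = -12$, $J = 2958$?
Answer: $- \frac{12881}{80417} \approx -0.16018$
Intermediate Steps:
$B = -252$ ($B = 3 \cdot 7 \left(-12\right) = 3 \left(-84\right) = -252$)
$\frac{\left(J - 15308\right) + \left(- \frac{48}{-7} + \frac{19}{-4}\right) B}{42609 + 37808} = \frac{\left(2958 - 15308\right) + \left(- \frac{48}{-7} + \frac{19}{-4}\right) \left(-252\right)}{42609 + 37808} = \frac{-12350 + \left(\left(-48\right) \left(- \frac{1}{7}\right) + 19 \left(- \frac{1}{4}\right)\right) \left(-252\right)}{80417} = \left(-12350 + \left(\frac{48}{7} - \frac{19}{4}\right) \left(-252\right)\right) \frac{1}{80417} = \left(-12350 + \frac{59}{28} \left(-252\right)\right) \frac{1}{80417} = \left(-12350 - 531\right) \frac{1}{80417} = \left(-12881\right) \frac{1}{80417} = - \frac{12881}{80417}$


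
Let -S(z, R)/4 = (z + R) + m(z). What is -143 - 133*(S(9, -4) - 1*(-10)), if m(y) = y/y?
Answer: 1719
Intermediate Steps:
m(y) = 1
S(z, R) = -4 - 4*R - 4*z (S(z, R) = -4*((z + R) + 1) = -4*((R + z) + 1) = -4*(1 + R + z) = -4 - 4*R - 4*z)
-143 - 133*(S(9, -4) - 1*(-10)) = -143 - 133*((-4 - 4*(-4) - 4*9) - 1*(-10)) = -143 - 133*((-4 + 16 - 36) + 10) = -143 - 133*(-24 + 10) = -143 - 133*(-14) = -143 + 1862 = 1719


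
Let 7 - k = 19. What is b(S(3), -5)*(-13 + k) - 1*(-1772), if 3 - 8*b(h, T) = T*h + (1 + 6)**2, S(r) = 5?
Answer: 14701/8 ≈ 1837.6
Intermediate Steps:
k = -12 (k = 7 - 1*19 = 7 - 19 = -12)
b(h, T) = -23/4 - T*h/8 (b(h, T) = 3/8 - (T*h + (1 + 6)**2)/8 = 3/8 - (T*h + 7**2)/8 = 3/8 - (T*h + 49)/8 = 3/8 - (49 + T*h)/8 = 3/8 + (-49/8 - T*h/8) = -23/4 - T*h/8)
b(S(3), -5)*(-13 + k) - 1*(-1772) = (-23/4 - 1/8*(-5)*5)*(-13 - 12) - 1*(-1772) = (-23/4 + 25/8)*(-25) + 1772 = -21/8*(-25) + 1772 = 525/8 + 1772 = 14701/8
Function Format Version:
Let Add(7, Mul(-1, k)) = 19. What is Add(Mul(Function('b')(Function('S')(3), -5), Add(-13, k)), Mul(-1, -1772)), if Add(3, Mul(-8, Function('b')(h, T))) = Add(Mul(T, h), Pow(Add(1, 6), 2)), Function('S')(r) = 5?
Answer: Rational(14701, 8) ≈ 1837.6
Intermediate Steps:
k = -12 (k = Add(7, Mul(-1, 19)) = Add(7, -19) = -12)
Function('b')(h, T) = Add(Rational(-23, 4), Mul(Rational(-1, 8), T, h)) (Function('b')(h, T) = Add(Rational(3, 8), Mul(Rational(-1, 8), Add(Mul(T, h), Pow(Add(1, 6), 2)))) = Add(Rational(3, 8), Mul(Rational(-1, 8), Add(Mul(T, h), Pow(7, 2)))) = Add(Rational(3, 8), Mul(Rational(-1, 8), Add(Mul(T, h), 49))) = Add(Rational(3, 8), Mul(Rational(-1, 8), Add(49, Mul(T, h)))) = Add(Rational(3, 8), Add(Rational(-49, 8), Mul(Rational(-1, 8), T, h))) = Add(Rational(-23, 4), Mul(Rational(-1, 8), T, h)))
Add(Mul(Function('b')(Function('S')(3), -5), Add(-13, k)), Mul(-1, -1772)) = Add(Mul(Add(Rational(-23, 4), Mul(Rational(-1, 8), -5, 5)), Add(-13, -12)), Mul(-1, -1772)) = Add(Mul(Add(Rational(-23, 4), Rational(25, 8)), -25), 1772) = Add(Mul(Rational(-21, 8), -25), 1772) = Add(Rational(525, 8), 1772) = Rational(14701, 8)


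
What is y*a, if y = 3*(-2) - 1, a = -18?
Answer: 126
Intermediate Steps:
y = -7 (y = -6 - 1 = -7)
y*a = -7*(-18) = 126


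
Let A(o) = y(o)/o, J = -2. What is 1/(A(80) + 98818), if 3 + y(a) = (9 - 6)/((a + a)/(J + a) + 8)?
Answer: 31360/3098931421 ≈ 1.0120e-5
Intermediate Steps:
y(a) = -3 + 3/(8 + 2*a/(-2 + a)) (y(a) = -3 + (9 - 6)/((a + a)/(-2 + a) + 8) = -3 + 3/((2*a)/(-2 + a) + 8) = -3 + 3/(2*a/(-2 + a) + 8) = -3 + 3/(8 + 2*a/(-2 + a)))
A(o) = 3*(14 - 9*o)/(2*o*(-8 + 5*o)) (A(o) = (3*(14 - 9*o)/(2*(-8 + 5*o)))/o = 3*(14 - 9*o)/(2*o*(-8 + 5*o)))
1/(A(80) + 98818) = 1/((3/2)*(14 - 9*80)/(80*(-8 + 5*80)) + 98818) = 1/((3/2)*(1/80)*(14 - 720)/(-8 + 400) + 98818) = 1/((3/2)*(1/80)*(-706)/392 + 98818) = 1/((3/2)*(1/80)*(1/392)*(-706) + 98818) = 1/(-1059/31360 + 98818) = 1/(3098931421/31360) = 31360/3098931421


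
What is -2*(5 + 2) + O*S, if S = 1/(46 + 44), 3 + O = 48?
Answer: -27/2 ≈ -13.500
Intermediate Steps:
O = 45 (O = -3 + 48 = 45)
S = 1/90 ≈ 0.011111
-2*(5 + 2) + O*S = -2*(5 + 2) + 45*(1/90) = -2*7 + ½ = -14 + ½ = -27/2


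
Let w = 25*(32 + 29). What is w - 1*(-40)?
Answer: 1565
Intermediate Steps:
w = 1525 (w = 25*61 = 1525)
w - 1*(-40) = 1525 - 1*(-40) = 1525 + 40 = 1565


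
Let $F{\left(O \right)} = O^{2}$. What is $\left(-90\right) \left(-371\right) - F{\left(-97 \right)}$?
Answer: $23981$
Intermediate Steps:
$\left(-90\right) \left(-371\right) - F{\left(-97 \right)} = \left(-90\right) \left(-371\right) - \left(-97\right)^{2} = 33390 - 9409 = 23981$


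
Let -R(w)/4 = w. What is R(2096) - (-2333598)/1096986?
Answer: -1532466171/182831 ≈ -8381.9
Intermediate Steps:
R(w) = -4*w
R(2096) - (-2333598)/1096986 = -4*2096 - (-2333598)/1096986 = -8384 - (-2333598)/1096986 = -8384 - 1*(-388933/182831) = -8384 + 388933/182831 = -1532466171/182831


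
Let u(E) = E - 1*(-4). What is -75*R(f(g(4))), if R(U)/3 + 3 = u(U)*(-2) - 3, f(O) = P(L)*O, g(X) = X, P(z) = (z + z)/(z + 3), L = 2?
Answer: 4590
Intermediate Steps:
u(E) = 4 + E (u(E) = E + 4 = 4 + E)
P(z) = 2*z/(3 + z) (P(z) = (2*z)/(3 + z) = 2*z/(3 + z))
f(O) = 4*O/5 (f(O) = (2*2/(3 + 2))*O = (2*2/5)*O = (2*2*(⅕))*O = 4*O/5)
R(U) = -42 - 6*U (R(U) = -9 + 3*((4 + U)*(-2) - 3) = -9 + 3*((-8 - 2*U) - 3) = -9 + 3*(-11 - 2*U) = -9 + (-33 - 6*U) = -42 - 6*U)
-75*R(f(g(4))) = -75*(-42 - 24*4/5) = -75*(-42 - 6*16/5) = -75*(-42 - 96/5) = -75*(-306/5) = 4590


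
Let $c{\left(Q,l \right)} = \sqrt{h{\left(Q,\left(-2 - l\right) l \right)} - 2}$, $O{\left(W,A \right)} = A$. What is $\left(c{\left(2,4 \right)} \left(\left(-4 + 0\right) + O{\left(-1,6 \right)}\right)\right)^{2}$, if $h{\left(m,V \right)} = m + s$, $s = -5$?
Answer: $-20$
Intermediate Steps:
$h{\left(m,V \right)} = -5 + m$ ($h{\left(m,V \right)} = m - 5 = -5 + m$)
$c{\left(Q,l \right)} = \sqrt{-7 + Q}$ ($c{\left(Q,l \right)} = \sqrt{\left(-5 + Q\right) - 2} = \sqrt{-7 + Q}$)
$\left(c{\left(2,4 \right)} \left(\left(-4 + 0\right) + O{\left(-1,6 \right)}\right)\right)^{2} = \left(\sqrt{-7 + 2} \left(\left(-4 + 0\right) + 6\right)\right)^{2} = \left(\sqrt{-5} \left(-4 + 6\right)\right)^{2} = \left(i \sqrt{5} \cdot 2\right)^{2} = \left(2 i \sqrt{5}\right)^{2} = -20$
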